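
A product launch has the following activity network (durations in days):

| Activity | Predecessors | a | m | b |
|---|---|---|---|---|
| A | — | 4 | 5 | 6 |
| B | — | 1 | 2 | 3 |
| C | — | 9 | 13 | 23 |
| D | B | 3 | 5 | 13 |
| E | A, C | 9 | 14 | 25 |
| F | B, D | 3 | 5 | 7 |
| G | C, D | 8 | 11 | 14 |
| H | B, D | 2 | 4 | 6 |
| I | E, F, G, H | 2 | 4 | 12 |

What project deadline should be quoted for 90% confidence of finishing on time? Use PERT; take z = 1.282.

39.0 days

te_A = (4 + 4·5 + 6)/6 = 30/6 = 5; σ²_A = ((6−4)/6)² = 0.111
te_B = (1 + 4·2 + 3)/6 = 12/6 = 2; σ²_B = ((3−1)/6)² = 0.111
te_C = (9 + 4·13 + 23)/6 = 84/6 = 14; σ²_C = ((23−9)/6)² = 5.444
te_D = (3 + 4·5 + 13)/6 = 36/6 = 6; σ²_D = ((13−3)/6)² = 2.778
te_E = (9 + 4·14 + 25)/6 = 90/6 = 15; σ²_E = ((25−9)/6)² = 7.111
te_F = (3 + 4·5 + 7)/6 = 30/6 = 5; σ²_F = ((7−3)/6)² = 0.444
te_G = (8 + 4·11 + 14)/6 = 66/6 = 11; σ²_G = ((14−8)/6)² = 1.000
te_H = (2 + 4·4 + 6)/6 = 24/6 = 4; σ²_H = ((6−2)/6)² = 0.444
te_I = (2 + 4·4 + 12)/6 = 30/6 = 5; σ²_I = ((12−2)/6)² = 2.778

Forward pass:
ES_A = 0; EF_A = 5
ES_B = 0; EF_B = 2
ES_C = 0; EF_C = 14
ES_D = 2; EF_D = 2+6 = 8
ES_E = max(EF_A=5, EF_C=14) = 14; EF_E = 14+15 = 29
ES_F = max(EF_B=2, EF_D=8) = 8; EF_F = 8+5 = 13
ES_G = max(EF_C=14, EF_D=8) = 14; EF_G = 14+11 = 25
ES_H = max(EF_B=2, EF_D=8) = 8; EF_H = 8+4 = 12
ES_I = max(EF_E=29, EF_F=13, EF_G=25, EF_H=12) = 29; EF_I = 29+5 = 34
Expected project duration μ = 34 days. Critical path: C → E → I.

Variance along critical path = 5.444 + 7.111 + 2.778 = 15.333; σ = 3.916 days.
D = μ + z·σ = 34 + 1.282·3.916 = 39.0 days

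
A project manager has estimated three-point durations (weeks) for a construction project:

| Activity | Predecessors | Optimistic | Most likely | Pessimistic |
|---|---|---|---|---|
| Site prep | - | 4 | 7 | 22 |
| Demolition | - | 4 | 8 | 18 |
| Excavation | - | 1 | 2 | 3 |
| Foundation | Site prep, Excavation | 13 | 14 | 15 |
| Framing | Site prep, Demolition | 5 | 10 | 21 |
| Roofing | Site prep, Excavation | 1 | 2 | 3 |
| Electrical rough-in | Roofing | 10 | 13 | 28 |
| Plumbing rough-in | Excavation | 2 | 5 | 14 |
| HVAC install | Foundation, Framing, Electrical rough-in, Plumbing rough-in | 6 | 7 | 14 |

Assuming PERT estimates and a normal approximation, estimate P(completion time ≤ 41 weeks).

0.942

te_Site prep = (4 + 4·7 + 22)/6 = 54/6 = 9; σ²_Site prep = ((22−4)/6)² = 9.000
te_Demolition = (4 + 4·8 + 18)/6 = 54/6 = 9; σ²_Demolition = ((18−4)/6)² = 5.444
te_Excavation = (1 + 4·2 + 3)/6 = 12/6 = 2; σ²_Excavation = ((3−1)/6)² = 0.111
te_Foundation = (13 + 4·14 + 15)/6 = 84/6 = 14; σ²_Foundation = ((15−13)/6)² = 0.111
te_Framing = (5 + 4·10 + 21)/6 = 66/6 = 11; σ²_Framing = ((21−5)/6)² = 7.111
te_Roofing = (1 + 4·2 + 3)/6 = 12/6 = 2; σ²_Roofing = ((3−1)/6)² = 0.111
te_Electrical rough-in = (10 + 4·13 + 28)/6 = 90/6 = 15; σ²_Electrical rough-in = ((28−10)/6)² = 9.000
te_Plumbing rough-in = (2 + 4·5 + 14)/6 = 36/6 = 6; σ²_Plumbing rough-in = ((14−2)/6)² = 4.000
te_HVAC install = (6 + 4·7 + 14)/6 = 48/6 = 8; σ²_HVAC install = ((14−6)/6)² = 1.778

Forward pass:
ES_Site prep = 0; EF_Site prep = 9
ES_Demolition = 0; EF_Demolition = 9
ES_Excavation = 0; EF_Excavation = 2
ES_Foundation = max(EF_Site prep=9, EF_Excavation=2) = 9; EF_Foundation = 9+14 = 23
ES_Framing = max(EF_Site prep=9, EF_Demolition=9) = 9; EF_Framing = 9+11 = 20
ES_Roofing = max(EF_Site prep=9, EF_Excavation=2) = 9; EF_Roofing = 9+2 = 11
ES_Electrical rough-in = 11; EF_Electrical rough-in = 11+15 = 26
ES_Plumbing rough-in = 2; EF_Plumbing rough-in = 2+6 = 8
ES_HVAC install = max(EF_Foundation=23, EF_Framing=20, EF_Electrical rough-in=26, EF_Plumbing rough-in=8) = 26; EF_HVAC install = 26+8 = 34
Expected project duration μ = 34 weeks. Critical path: Site prep → Roofing → Electrical rough-in → HVAC install.

Variance along critical path = 9.000 + 0.111 + 9.000 + 1.778 = 19.889; σ = √19.889 = 4.460 weeks.
Z = (41 − 34) / 4.460 = 1.570
P(T ≤ 41) = Φ(1.570) ≈ 0.942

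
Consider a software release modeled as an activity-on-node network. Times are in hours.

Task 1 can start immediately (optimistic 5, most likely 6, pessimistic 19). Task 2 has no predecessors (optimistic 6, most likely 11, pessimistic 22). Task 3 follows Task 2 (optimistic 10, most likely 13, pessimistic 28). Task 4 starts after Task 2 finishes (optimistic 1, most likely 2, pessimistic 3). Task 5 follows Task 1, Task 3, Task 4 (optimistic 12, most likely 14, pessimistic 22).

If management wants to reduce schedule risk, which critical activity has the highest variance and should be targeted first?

te_Task 1 = (5 + 4·6 + 19)/6 = 48/6 = 8; σ²_Task 1 = ((19−5)/6)² = 5.444
te_Task 2 = (6 + 4·11 + 22)/6 = 72/6 = 12; σ²_Task 2 = ((22−6)/6)² = 7.111
te_Task 3 = (10 + 4·13 + 28)/6 = 90/6 = 15; σ²_Task 3 = ((28−10)/6)² = 9.000
te_Task 4 = (1 + 4·2 + 3)/6 = 12/6 = 2; σ²_Task 4 = ((3−1)/6)² = 0.111
te_Task 5 = (12 + 4·14 + 22)/6 = 90/6 = 15; σ²_Task 5 = ((22−12)/6)² = 2.778

Forward pass:
ES_Task 1 = 0; EF_Task 1 = 8
ES_Task 2 = 0; EF_Task 2 = 12
ES_Task 3 = 12; EF_Task 3 = 12+15 = 27
ES_Task 4 = 12; EF_Task 4 = 12+2 = 14
ES_Task 5 = max(EF_Task 1=8, EF_Task 3=27, EF_Task 4=14) = 27; EF_Task 5 = 27+15 = 42
Expected project duration μ = 42 hours. Critical path: Task 2 → Task 3 → Task 5.

Variances on critical path: σ²_Task 2=7.111, σ²_Task 3=9.000, σ²_Task 5=2.778.
Largest is σ²_Task 3 = 9.000.

Task 3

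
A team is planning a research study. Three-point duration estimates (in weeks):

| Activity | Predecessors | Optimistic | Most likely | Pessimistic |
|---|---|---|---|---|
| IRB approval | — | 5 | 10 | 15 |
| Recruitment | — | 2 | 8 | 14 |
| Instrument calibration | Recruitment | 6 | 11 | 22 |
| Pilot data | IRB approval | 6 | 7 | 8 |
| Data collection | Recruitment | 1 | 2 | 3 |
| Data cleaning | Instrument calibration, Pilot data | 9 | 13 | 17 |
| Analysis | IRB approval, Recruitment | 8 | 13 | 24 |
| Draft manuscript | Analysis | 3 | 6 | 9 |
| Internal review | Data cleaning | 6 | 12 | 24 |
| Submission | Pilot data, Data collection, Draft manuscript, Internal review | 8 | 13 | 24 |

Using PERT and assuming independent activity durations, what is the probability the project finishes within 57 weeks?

te_IRB approval = (5 + 4·10 + 15)/6 = 60/6 = 10; σ²_IRB approval = ((15−5)/6)² = 2.778
te_Recruitment = (2 + 4·8 + 14)/6 = 48/6 = 8; σ²_Recruitment = ((14−2)/6)² = 4.000
te_Instrument calibration = (6 + 4·11 + 22)/6 = 72/6 = 12; σ²_Instrument calibration = ((22−6)/6)² = 7.111
te_Pilot data = (6 + 4·7 + 8)/6 = 42/6 = 7; σ²_Pilot data = ((8−6)/6)² = 0.111
te_Data collection = (1 + 4·2 + 3)/6 = 12/6 = 2; σ²_Data collection = ((3−1)/6)² = 0.111
te_Data cleaning = (9 + 4·13 + 17)/6 = 78/6 = 13; σ²_Data cleaning = ((17−9)/6)² = 1.778
te_Analysis = (8 + 4·13 + 24)/6 = 84/6 = 14; σ²_Analysis = ((24−8)/6)² = 7.111
te_Draft manuscript = (3 + 4·6 + 9)/6 = 36/6 = 6; σ²_Draft manuscript = ((9−3)/6)² = 1.000
te_Internal review = (6 + 4·12 + 24)/6 = 78/6 = 13; σ²_Internal review = ((24−6)/6)² = 9.000
te_Submission = (8 + 4·13 + 24)/6 = 84/6 = 14; σ²_Submission = ((24−8)/6)² = 7.111

Forward pass:
ES_IRB approval = 0; EF_IRB approval = 10
ES_Recruitment = 0; EF_Recruitment = 8
ES_Instrument calibration = 8; EF_Instrument calibration = 8+12 = 20
ES_Pilot data = 10; EF_Pilot data = 10+7 = 17
ES_Data collection = 8; EF_Data collection = 8+2 = 10
ES_Data cleaning = max(EF_Instrument calibration=20, EF_Pilot data=17) = 20; EF_Data cleaning = 20+13 = 33
ES_Analysis = max(EF_IRB approval=10, EF_Recruitment=8) = 10; EF_Analysis = 10+14 = 24
ES_Draft manuscript = 24; EF_Draft manuscript = 24+6 = 30
ES_Internal review = 33; EF_Internal review = 33+13 = 46
ES_Submission = max(EF_Pilot data=17, EF_Data collection=10, EF_Draft manuscript=30, EF_Internal review=46) = 46; EF_Submission = 46+14 = 60
Expected project duration μ = 60 weeks. Critical path: Recruitment → Instrument calibration → Data cleaning → Internal review → Submission.

Variance along critical path = 4.000 + 7.111 + 1.778 + 9.000 + 7.111 = 29.000; σ = √29.000 = 5.385 weeks.
Z = (57 − 60) / 5.385 = -0.557
P(T ≤ 57) = Φ(-0.557) ≈ 0.289

0.289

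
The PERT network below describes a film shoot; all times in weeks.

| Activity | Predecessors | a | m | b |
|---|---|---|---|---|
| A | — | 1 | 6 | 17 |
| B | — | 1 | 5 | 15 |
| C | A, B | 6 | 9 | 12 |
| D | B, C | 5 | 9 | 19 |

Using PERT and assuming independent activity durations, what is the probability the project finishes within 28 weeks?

te_A = (1 + 4·6 + 17)/6 = 42/6 = 7; σ²_A = ((17−1)/6)² = 7.111
te_B = (1 + 4·5 + 15)/6 = 36/6 = 6; σ²_B = ((15−1)/6)² = 5.444
te_C = (6 + 4·9 + 12)/6 = 54/6 = 9; σ²_C = ((12−6)/6)² = 1.000
te_D = (5 + 4·9 + 19)/6 = 60/6 = 10; σ²_D = ((19−5)/6)² = 5.444

Forward pass:
ES_A = 0; EF_A = 7
ES_B = 0; EF_B = 6
ES_C = max(EF_A=7, EF_B=6) = 7; EF_C = 7+9 = 16
ES_D = max(EF_B=6, EF_C=16) = 16; EF_D = 16+10 = 26
Expected project duration μ = 26 weeks. Critical path: A → C → D.

Variance along critical path = 7.111 + 1.000 + 5.444 = 13.556; σ = √13.556 = 3.682 weeks.
Z = (28 − 26) / 3.682 = 0.543
P(T ≤ 28) = Φ(0.543) ≈ 0.707

0.707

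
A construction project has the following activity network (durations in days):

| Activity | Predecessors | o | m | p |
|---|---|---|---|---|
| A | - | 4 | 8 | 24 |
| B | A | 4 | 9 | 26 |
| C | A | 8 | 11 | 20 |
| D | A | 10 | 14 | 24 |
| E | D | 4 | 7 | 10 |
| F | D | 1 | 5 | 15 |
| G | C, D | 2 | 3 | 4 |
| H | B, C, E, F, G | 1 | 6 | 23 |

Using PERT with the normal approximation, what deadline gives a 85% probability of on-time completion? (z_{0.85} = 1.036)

te_A = (4 + 4·8 + 24)/6 = 60/6 = 10; σ²_A = ((24−4)/6)² = 11.111
te_B = (4 + 4·9 + 26)/6 = 66/6 = 11; σ²_B = ((26−4)/6)² = 13.444
te_C = (8 + 4·11 + 20)/6 = 72/6 = 12; σ²_C = ((20−8)/6)² = 4.000
te_D = (10 + 4·14 + 24)/6 = 90/6 = 15; σ²_D = ((24−10)/6)² = 5.444
te_E = (4 + 4·7 + 10)/6 = 42/6 = 7; σ²_E = ((10−4)/6)² = 1.000
te_F = (1 + 4·5 + 15)/6 = 36/6 = 6; σ²_F = ((15−1)/6)² = 5.444
te_G = (2 + 4·3 + 4)/6 = 18/6 = 3; σ²_G = ((4−2)/6)² = 0.111
te_H = (1 + 4·6 + 23)/6 = 48/6 = 8; σ²_H = ((23−1)/6)² = 13.444

Forward pass:
ES_A = 0; EF_A = 10
ES_B = 10; EF_B = 10+11 = 21
ES_C = 10; EF_C = 10+12 = 22
ES_D = 10; EF_D = 10+15 = 25
ES_E = 25; EF_E = 25+7 = 32
ES_F = 25; EF_F = 25+6 = 31
ES_G = max(EF_C=22, EF_D=25) = 25; EF_G = 25+3 = 28
ES_H = max(EF_B=21, EF_C=22, EF_E=32, EF_F=31, EF_G=28) = 32; EF_H = 32+8 = 40
Expected project duration μ = 40 days. Critical path: A → D → E → H.

Variance along critical path = 11.111 + 5.444 + 1.000 + 13.444 = 31.000; σ = 5.568 days.
D = μ + z·σ = 40 + 1.036·5.568 = 45.8 days

45.8 days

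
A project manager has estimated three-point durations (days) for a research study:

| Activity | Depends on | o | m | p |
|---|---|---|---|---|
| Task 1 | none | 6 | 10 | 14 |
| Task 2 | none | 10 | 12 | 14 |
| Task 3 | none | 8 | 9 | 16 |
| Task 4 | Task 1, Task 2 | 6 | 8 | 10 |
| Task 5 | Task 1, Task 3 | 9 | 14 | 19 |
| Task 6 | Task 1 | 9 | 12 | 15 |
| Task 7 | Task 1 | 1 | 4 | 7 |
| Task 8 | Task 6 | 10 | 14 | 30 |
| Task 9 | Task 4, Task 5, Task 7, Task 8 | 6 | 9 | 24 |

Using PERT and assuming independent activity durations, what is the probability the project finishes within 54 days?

te_Task 1 = (6 + 4·10 + 14)/6 = 60/6 = 10; σ²_Task 1 = ((14−6)/6)² = 1.778
te_Task 2 = (10 + 4·12 + 14)/6 = 72/6 = 12; σ²_Task 2 = ((14−10)/6)² = 0.444
te_Task 3 = (8 + 4·9 + 16)/6 = 60/6 = 10; σ²_Task 3 = ((16−8)/6)² = 1.778
te_Task 4 = (6 + 4·8 + 10)/6 = 48/6 = 8; σ²_Task 4 = ((10−6)/6)² = 0.444
te_Task 5 = (9 + 4·14 + 19)/6 = 84/6 = 14; σ²_Task 5 = ((19−9)/6)² = 2.778
te_Task 6 = (9 + 4·12 + 15)/6 = 72/6 = 12; σ²_Task 6 = ((15−9)/6)² = 1.000
te_Task 7 = (1 + 4·4 + 7)/6 = 24/6 = 4; σ²_Task 7 = ((7−1)/6)² = 1.000
te_Task 8 = (10 + 4·14 + 30)/6 = 96/6 = 16; σ²_Task 8 = ((30−10)/6)² = 11.111
te_Task 9 = (6 + 4·9 + 24)/6 = 66/6 = 11; σ²_Task 9 = ((24−6)/6)² = 9.000

Forward pass:
ES_Task 1 = 0; EF_Task 1 = 10
ES_Task 2 = 0; EF_Task 2 = 12
ES_Task 3 = 0; EF_Task 3 = 10
ES_Task 4 = max(EF_Task 1=10, EF_Task 2=12) = 12; EF_Task 4 = 12+8 = 20
ES_Task 5 = max(EF_Task 1=10, EF_Task 3=10) = 10; EF_Task 5 = 10+14 = 24
ES_Task 6 = 10; EF_Task 6 = 10+12 = 22
ES_Task 7 = 10; EF_Task 7 = 10+4 = 14
ES_Task 8 = 22; EF_Task 8 = 22+16 = 38
ES_Task 9 = max(EF_Task 4=20, EF_Task 5=24, EF_Task 7=14, EF_Task 8=38) = 38; EF_Task 9 = 38+11 = 49
Expected project duration μ = 49 days. Critical path: Task 1 → Task 6 → Task 8 → Task 9.

Variance along critical path = 1.778 + 1.000 + 11.111 + 9.000 = 22.889; σ = √22.889 = 4.784 days.
Z = (54 − 49) / 4.784 = 1.045
P(T ≤ 54) = Φ(1.045) ≈ 0.852

0.852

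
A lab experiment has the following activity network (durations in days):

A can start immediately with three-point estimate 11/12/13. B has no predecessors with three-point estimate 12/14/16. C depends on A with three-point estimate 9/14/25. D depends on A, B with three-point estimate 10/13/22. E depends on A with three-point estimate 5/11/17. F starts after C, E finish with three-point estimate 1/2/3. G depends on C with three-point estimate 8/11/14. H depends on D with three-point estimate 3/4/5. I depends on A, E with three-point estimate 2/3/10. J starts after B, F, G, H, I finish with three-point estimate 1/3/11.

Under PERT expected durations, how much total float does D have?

te_A = (11 + 4·12 + 13)/6 = 72/6 = 12
te_B = (12 + 4·14 + 16)/6 = 84/6 = 14
te_C = (9 + 4·14 + 25)/6 = 90/6 = 15
te_D = (10 + 4·13 + 22)/6 = 84/6 = 14
te_E = (5 + 4·11 + 17)/6 = 66/6 = 11
te_F = (1 + 4·2 + 3)/6 = 12/6 = 2
te_G = (8 + 4·11 + 14)/6 = 66/6 = 11
te_H = (3 + 4·4 + 5)/6 = 24/6 = 4
te_I = (2 + 4·3 + 10)/6 = 24/6 = 4
te_J = (1 + 4·3 + 11)/6 = 24/6 = 4

Forward pass:
ES_A = 0; EF_A = 12
ES_B = 0; EF_B = 14
ES_C = 12; EF_C = 12+15 = 27
ES_D = max(EF_A=12, EF_B=14) = 14; EF_D = 14+14 = 28
ES_E = 12; EF_E = 12+11 = 23
ES_F = max(EF_C=27, EF_E=23) = 27; EF_F = 27+2 = 29
ES_G = 27; EF_G = 27+11 = 38
ES_H = 28; EF_H = 28+4 = 32
ES_I = max(EF_A=12, EF_E=23) = 23; EF_I = 23+4 = 27
ES_J = max(EF_B=14, EF_F=29, EF_G=38, EF_H=32, EF_I=27) = 38; EF_J = 38+4 = 42
Expected project duration μ = 42 days. Critical path: A → C → G → J.

Backward pass:
LF_J = 42; LS_J = 42−4 = 38
LF_I = LS_J = 38; LS_I = 38−4 = 34
LF_H = LS_J = 38; LS_H = 38−4 = 34
LF_G = LS_J = 38; LS_G = 38−11 = 27
LF_F = LS_J = 38; LS_F = 38−2 = 36
LF_E = min(LS_F=36, LS_I=34) = 34; LS_E = 34−11 = 23
LF_D = LS_H = 34; LS_D = 34−14 = 20
LF_C = min(LS_F=36, LS_G=27) = 27; LS_C = 27−15 = 12
LF_B = min(LS_D=20, LS_J=38) = 20; LS_B = 20−14 = 6
LF_A = min(LS_C=12, LS_D=20, LS_E=23, LS_I=34) = 12; LS_A = 12−12 = 0
Slack_D = LS_D − ES_D = 20 − 14 = 6

6 days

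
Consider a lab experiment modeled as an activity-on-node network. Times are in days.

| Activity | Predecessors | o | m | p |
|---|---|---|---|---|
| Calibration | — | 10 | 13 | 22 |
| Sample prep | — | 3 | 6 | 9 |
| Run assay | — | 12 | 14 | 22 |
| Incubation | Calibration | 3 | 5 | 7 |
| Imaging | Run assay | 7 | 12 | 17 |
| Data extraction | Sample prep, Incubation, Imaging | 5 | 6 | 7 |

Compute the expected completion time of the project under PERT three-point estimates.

te_Calibration = (10 + 4·13 + 22)/6 = 84/6 = 14
te_Sample prep = (3 + 4·6 + 9)/6 = 36/6 = 6
te_Run assay = (12 + 4·14 + 22)/6 = 90/6 = 15
te_Incubation = (3 + 4·5 + 7)/6 = 30/6 = 5
te_Imaging = (7 + 4·12 + 17)/6 = 72/6 = 12
te_Data extraction = (5 + 4·6 + 7)/6 = 36/6 = 6

Forward pass:
ES_Calibration = 0; EF_Calibration = 14
ES_Sample prep = 0; EF_Sample prep = 6
ES_Run assay = 0; EF_Run assay = 15
ES_Incubation = 14; EF_Incubation = 14+5 = 19
ES_Imaging = 15; EF_Imaging = 15+12 = 27
ES_Data extraction = max(EF_Sample prep=6, EF_Incubation=19, EF_Imaging=27) = 27; EF_Data extraction = 27+6 = 33
Expected project duration μ = 33 days. Critical path: Run assay → Imaging → Data extraction.

33 days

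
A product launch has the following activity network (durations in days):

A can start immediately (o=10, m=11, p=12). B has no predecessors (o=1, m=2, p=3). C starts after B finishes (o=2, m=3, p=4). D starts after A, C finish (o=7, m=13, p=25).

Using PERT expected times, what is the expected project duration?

te_A = (10 + 4·11 + 12)/6 = 66/6 = 11
te_B = (1 + 4·2 + 3)/6 = 12/6 = 2
te_C = (2 + 4·3 + 4)/6 = 18/6 = 3
te_D = (7 + 4·13 + 25)/6 = 84/6 = 14

Forward pass:
ES_A = 0; EF_A = 11
ES_B = 0; EF_B = 2
ES_C = 2; EF_C = 2+3 = 5
ES_D = max(EF_A=11, EF_C=5) = 11; EF_D = 11+14 = 25
Expected project duration μ = 25 days. Critical path: A → D.

25 days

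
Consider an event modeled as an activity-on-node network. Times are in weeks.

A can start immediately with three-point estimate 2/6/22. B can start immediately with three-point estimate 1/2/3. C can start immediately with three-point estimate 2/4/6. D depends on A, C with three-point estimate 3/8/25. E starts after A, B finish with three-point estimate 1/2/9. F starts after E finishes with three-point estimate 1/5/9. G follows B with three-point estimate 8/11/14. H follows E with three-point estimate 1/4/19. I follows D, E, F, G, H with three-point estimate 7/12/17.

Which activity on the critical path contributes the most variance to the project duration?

D

te_A = (2 + 4·6 + 22)/6 = 48/6 = 8; σ²_A = ((22−2)/6)² = 11.111
te_B = (1 + 4·2 + 3)/6 = 12/6 = 2; σ²_B = ((3−1)/6)² = 0.111
te_C = (2 + 4·4 + 6)/6 = 24/6 = 4; σ²_C = ((6−2)/6)² = 0.444
te_D = (3 + 4·8 + 25)/6 = 60/6 = 10; σ²_D = ((25−3)/6)² = 13.444
te_E = (1 + 4·2 + 9)/6 = 18/6 = 3; σ²_E = ((9−1)/6)² = 1.778
te_F = (1 + 4·5 + 9)/6 = 30/6 = 5; σ²_F = ((9−1)/6)² = 1.778
te_G = (8 + 4·11 + 14)/6 = 66/6 = 11; σ²_G = ((14−8)/6)² = 1.000
te_H = (1 + 4·4 + 19)/6 = 36/6 = 6; σ²_H = ((19−1)/6)² = 9.000
te_I = (7 + 4·12 + 17)/6 = 72/6 = 12; σ²_I = ((17−7)/6)² = 2.778

Forward pass:
ES_A = 0; EF_A = 8
ES_B = 0; EF_B = 2
ES_C = 0; EF_C = 4
ES_D = max(EF_A=8, EF_C=4) = 8; EF_D = 8+10 = 18
ES_E = max(EF_A=8, EF_B=2) = 8; EF_E = 8+3 = 11
ES_F = 11; EF_F = 11+5 = 16
ES_G = 2; EF_G = 2+11 = 13
ES_H = 11; EF_H = 11+6 = 17
ES_I = max(EF_D=18, EF_E=11, EF_F=16, EF_G=13, EF_H=17) = 18; EF_I = 18+12 = 30
Expected project duration μ = 30 weeks. Critical path: A → D → I.

Variances on critical path: σ²_A=11.111, σ²_D=13.444, σ²_I=2.778.
Largest is σ²_D = 13.444.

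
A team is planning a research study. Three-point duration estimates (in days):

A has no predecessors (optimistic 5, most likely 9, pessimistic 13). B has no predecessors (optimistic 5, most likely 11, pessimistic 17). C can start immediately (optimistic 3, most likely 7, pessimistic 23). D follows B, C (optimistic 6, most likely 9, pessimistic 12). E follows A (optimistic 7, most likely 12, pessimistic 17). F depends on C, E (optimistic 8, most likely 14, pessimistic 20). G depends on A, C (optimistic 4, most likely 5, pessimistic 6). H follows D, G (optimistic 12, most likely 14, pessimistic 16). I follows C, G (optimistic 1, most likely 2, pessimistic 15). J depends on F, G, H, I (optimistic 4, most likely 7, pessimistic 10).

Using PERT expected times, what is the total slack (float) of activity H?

1 days

te_A = (5 + 4·9 + 13)/6 = 54/6 = 9
te_B = (5 + 4·11 + 17)/6 = 66/6 = 11
te_C = (3 + 4·7 + 23)/6 = 54/6 = 9
te_D = (6 + 4·9 + 12)/6 = 54/6 = 9
te_E = (7 + 4·12 + 17)/6 = 72/6 = 12
te_F = (8 + 4·14 + 20)/6 = 84/6 = 14
te_G = (4 + 4·5 + 6)/6 = 30/6 = 5
te_H = (12 + 4·14 + 16)/6 = 84/6 = 14
te_I = (1 + 4·2 + 15)/6 = 24/6 = 4
te_J = (4 + 4·7 + 10)/6 = 42/6 = 7

Forward pass:
ES_A = 0; EF_A = 9
ES_B = 0; EF_B = 11
ES_C = 0; EF_C = 9
ES_D = max(EF_B=11, EF_C=9) = 11; EF_D = 11+9 = 20
ES_E = 9; EF_E = 9+12 = 21
ES_F = max(EF_C=9, EF_E=21) = 21; EF_F = 21+14 = 35
ES_G = max(EF_A=9, EF_C=9) = 9; EF_G = 9+5 = 14
ES_H = max(EF_D=20, EF_G=14) = 20; EF_H = 20+14 = 34
ES_I = max(EF_C=9, EF_G=14) = 14; EF_I = 14+4 = 18
ES_J = max(EF_F=35, EF_G=14, EF_H=34, EF_I=18) = 35; EF_J = 35+7 = 42
Expected project duration μ = 42 days. Critical path: A → E → F → J.

Backward pass:
LF_J = 42; LS_J = 42−7 = 35
LF_I = LS_J = 35; LS_I = 35−4 = 31
LF_H = LS_J = 35; LS_H = 35−14 = 21
LF_G = min(LS_H=21, LS_I=31, LS_J=35) = 21; LS_G = 21−5 = 16
LF_F = LS_J = 35; LS_F = 35−14 = 21
LF_E = LS_F = 21; LS_E = 21−12 = 9
LF_D = LS_H = 21; LS_D = 21−9 = 12
LF_C = min(LS_D=12, LS_F=21, LS_G=16, LS_I=31) = 12; LS_C = 12−9 = 3
LF_B = LS_D = 12; LS_B = 12−11 = 1
LF_A = min(LS_E=9, LS_G=16) = 9; LS_A = 9−9 = 0
Slack_H = LS_H − ES_H = 21 − 20 = 1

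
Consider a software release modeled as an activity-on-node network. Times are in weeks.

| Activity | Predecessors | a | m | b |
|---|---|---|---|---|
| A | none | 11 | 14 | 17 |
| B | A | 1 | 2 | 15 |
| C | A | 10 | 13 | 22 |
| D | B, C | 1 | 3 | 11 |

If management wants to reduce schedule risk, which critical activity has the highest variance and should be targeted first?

te_A = (11 + 4·14 + 17)/6 = 84/6 = 14; σ²_A = ((17−11)/6)² = 1.000
te_B = (1 + 4·2 + 15)/6 = 24/6 = 4; σ²_B = ((15−1)/6)² = 5.444
te_C = (10 + 4·13 + 22)/6 = 84/6 = 14; σ²_C = ((22−10)/6)² = 4.000
te_D = (1 + 4·3 + 11)/6 = 24/6 = 4; σ²_D = ((11−1)/6)² = 2.778

Forward pass:
ES_A = 0; EF_A = 14
ES_B = 14; EF_B = 14+4 = 18
ES_C = 14; EF_C = 14+14 = 28
ES_D = max(EF_B=18, EF_C=28) = 28; EF_D = 28+4 = 32
Expected project duration μ = 32 weeks. Critical path: A → C → D.

Variances on critical path: σ²_A=1.000, σ²_C=4.000, σ²_D=2.778.
Largest is σ²_C = 4.000.

C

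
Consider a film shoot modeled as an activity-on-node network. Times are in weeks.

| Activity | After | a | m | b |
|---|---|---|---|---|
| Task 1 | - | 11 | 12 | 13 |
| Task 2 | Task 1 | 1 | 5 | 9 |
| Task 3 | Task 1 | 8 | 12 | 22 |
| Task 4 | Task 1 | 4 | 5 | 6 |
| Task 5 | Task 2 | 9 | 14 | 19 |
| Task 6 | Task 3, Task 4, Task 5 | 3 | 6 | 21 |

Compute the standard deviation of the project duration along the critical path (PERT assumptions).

3.70 weeks

te_Task 1 = (11 + 4·12 + 13)/6 = 72/6 = 12; σ²_Task 1 = ((13−11)/6)² = 0.111
te_Task 2 = (1 + 4·5 + 9)/6 = 30/6 = 5; σ²_Task 2 = ((9−1)/6)² = 1.778
te_Task 3 = (8 + 4·12 + 22)/6 = 78/6 = 13; σ²_Task 3 = ((22−8)/6)² = 5.444
te_Task 4 = (4 + 4·5 + 6)/6 = 30/6 = 5; σ²_Task 4 = ((6−4)/6)² = 0.111
te_Task 5 = (9 + 4·14 + 19)/6 = 84/6 = 14; σ²_Task 5 = ((19−9)/6)² = 2.778
te_Task 6 = (3 + 4·6 + 21)/6 = 48/6 = 8; σ²_Task 6 = ((21−3)/6)² = 9.000

Forward pass:
ES_Task 1 = 0; EF_Task 1 = 12
ES_Task 2 = 12; EF_Task 2 = 12+5 = 17
ES_Task 3 = 12; EF_Task 3 = 12+13 = 25
ES_Task 4 = 12; EF_Task 4 = 12+5 = 17
ES_Task 5 = 17; EF_Task 5 = 17+14 = 31
ES_Task 6 = max(EF_Task 3=25, EF_Task 4=17, EF_Task 5=31) = 31; EF_Task 6 = 31+8 = 39
Expected project duration μ = 39 weeks. Critical path: Task 1 → Task 2 → Task 5 → Task 6.

Variance along critical path = 0.111 + 1.778 + 2.778 + 9.000 = 13.667
σ = √13.667 = 3.697 weeks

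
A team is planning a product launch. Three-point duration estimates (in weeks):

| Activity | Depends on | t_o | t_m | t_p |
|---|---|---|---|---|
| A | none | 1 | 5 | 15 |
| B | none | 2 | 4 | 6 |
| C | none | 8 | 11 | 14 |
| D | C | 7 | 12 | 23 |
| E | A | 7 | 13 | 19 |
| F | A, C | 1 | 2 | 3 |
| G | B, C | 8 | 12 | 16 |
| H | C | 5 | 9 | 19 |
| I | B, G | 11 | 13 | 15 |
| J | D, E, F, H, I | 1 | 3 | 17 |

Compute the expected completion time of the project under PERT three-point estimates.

te_A = (1 + 4·5 + 15)/6 = 36/6 = 6
te_B = (2 + 4·4 + 6)/6 = 24/6 = 4
te_C = (8 + 4·11 + 14)/6 = 66/6 = 11
te_D = (7 + 4·12 + 23)/6 = 78/6 = 13
te_E = (7 + 4·13 + 19)/6 = 78/6 = 13
te_F = (1 + 4·2 + 3)/6 = 12/6 = 2
te_G = (8 + 4·12 + 16)/6 = 72/6 = 12
te_H = (5 + 4·9 + 19)/6 = 60/6 = 10
te_I = (11 + 4·13 + 15)/6 = 78/6 = 13
te_J = (1 + 4·3 + 17)/6 = 30/6 = 5

Forward pass:
ES_A = 0; EF_A = 6
ES_B = 0; EF_B = 4
ES_C = 0; EF_C = 11
ES_D = 11; EF_D = 11+13 = 24
ES_E = 6; EF_E = 6+13 = 19
ES_F = max(EF_A=6, EF_C=11) = 11; EF_F = 11+2 = 13
ES_G = max(EF_B=4, EF_C=11) = 11; EF_G = 11+12 = 23
ES_H = 11; EF_H = 11+10 = 21
ES_I = max(EF_B=4, EF_G=23) = 23; EF_I = 23+13 = 36
ES_J = max(EF_D=24, EF_E=19, EF_F=13, EF_H=21, EF_I=36) = 36; EF_J = 36+5 = 41
Expected project duration μ = 41 weeks. Critical path: C → G → I → J.

41 weeks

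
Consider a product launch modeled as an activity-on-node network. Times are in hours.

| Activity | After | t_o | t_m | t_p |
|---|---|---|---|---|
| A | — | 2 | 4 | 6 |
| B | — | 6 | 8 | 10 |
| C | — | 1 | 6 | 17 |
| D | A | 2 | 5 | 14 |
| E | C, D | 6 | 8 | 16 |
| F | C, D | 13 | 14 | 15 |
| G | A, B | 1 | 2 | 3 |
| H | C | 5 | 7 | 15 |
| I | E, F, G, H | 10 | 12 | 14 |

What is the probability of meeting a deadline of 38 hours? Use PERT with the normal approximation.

0.814

te_A = (2 + 4·4 + 6)/6 = 24/6 = 4; σ²_A = ((6−2)/6)² = 0.444
te_B = (6 + 4·8 + 10)/6 = 48/6 = 8; σ²_B = ((10−6)/6)² = 0.444
te_C = (1 + 4·6 + 17)/6 = 42/6 = 7; σ²_C = ((17−1)/6)² = 7.111
te_D = (2 + 4·5 + 14)/6 = 36/6 = 6; σ²_D = ((14−2)/6)² = 4.000
te_E = (6 + 4·8 + 16)/6 = 54/6 = 9; σ²_E = ((16−6)/6)² = 2.778
te_F = (13 + 4·14 + 15)/6 = 84/6 = 14; σ²_F = ((15−13)/6)² = 0.111
te_G = (1 + 4·2 + 3)/6 = 12/6 = 2; σ²_G = ((3−1)/6)² = 0.111
te_H = (5 + 4·7 + 15)/6 = 48/6 = 8; σ²_H = ((15−5)/6)² = 2.778
te_I = (10 + 4·12 + 14)/6 = 72/6 = 12; σ²_I = ((14−10)/6)² = 0.444

Forward pass:
ES_A = 0; EF_A = 4
ES_B = 0; EF_B = 8
ES_C = 0; EF_C = 7
ES_D = 4; EF_D = 4+6 = 10
ES_E = max(EF_C=7, EF_D=10) = 10; EF_E = 10+9 = 19
ES_F = max(EF_C=7, EF_D=10) = 10; EF_F = 10+14 = 24
ES_G = max(EF_A=4, EF_B=8) = 8; EF_G = 8+2 = 10
ES_H = 7; EF_H = 7+8 = 15
ES_I = max(EF_E=19, EF_F=24, EF_G=10, EF_H=15) = 24; EF_I = 24+12 = 36
Expected project duration μ = 36 hours. Critical path: A → D → F → I.

Variance along critical path = 0.444 + 4.000 + 0.111 + 0.444 = 5.000; σ = √5.000 = 2.236 hours.
Z = (38 − 36) / 2.236 = 0.894
P(T ≤ 38) = Φ(0.894) ≈ 0.814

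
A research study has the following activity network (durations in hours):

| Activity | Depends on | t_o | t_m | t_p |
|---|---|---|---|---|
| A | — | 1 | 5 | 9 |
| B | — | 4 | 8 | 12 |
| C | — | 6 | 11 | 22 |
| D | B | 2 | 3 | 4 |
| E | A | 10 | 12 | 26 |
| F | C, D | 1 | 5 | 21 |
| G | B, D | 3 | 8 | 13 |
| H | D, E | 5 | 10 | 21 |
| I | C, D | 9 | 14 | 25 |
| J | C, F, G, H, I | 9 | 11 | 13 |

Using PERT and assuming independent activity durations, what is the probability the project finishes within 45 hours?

0.838

te_A = (1 + 4·5 + 9)/6 = 30/6 = 5; σ²_A = ((9−1)/6)² = 1.778
te_B = (4 + 4·8 + 12)/6 = 48/6 = 8; σ²_B = ((12−4)/6)² = 1.778
te_C = (6 + 4·11 + 22)/6 = 72/6 = 12; σ²_C = ((22−6)/6)² = 7.111
te_D = (2 + 4·3 + 4)/6 = 18/6 = 3; σ²_D = ((4−2)/6)² = 0.111
te_E = (10 + 4·12 + 26)/6 = 84/6 = 14; σ²_E = ((26−10)/6)² = 7.111
te_F = (1 + 4·5 + 21)/6 = 42/6 = 7; σ²_F = ((21−1)/6)² = 11.111
te_G = (3 + 4·8 + 13)/6 = 48/6 = 8; σ²_G = ((13−3)/6)² = 2.778
te_H = (5 + 4·10 + 21)/6 = 66/6 = 11; σ²_H = ((21−5)/6)² = 7.111
te_I = (9 + 4·14 + 25)/6 = 90/6 = 15; σ²_I = ((25−9)/6)² = 7.111
te_J = (9 + 4·11 + 13)/6 = 66/6 = 11; σ²_J = ((13−9)/6)² = 0.444

Forward pass:
ES_A = 0; EF_A = 5
ES_B = 0; EF_B = 8
ES_C = 0; EF_C = 12
ES_D = 8; EF_D = 8+3 = 11
ES_E = 5; EF_E = 5+14 = 19
ES_F = max(EF_C=12, EF_D=11) = 12; EF_F = 12+7 = 19
ES_G = max(EF_B=8, EF_D=11) = 11; EF_G = 11+8 = 19
ES_H = max(EF_D=11, EF_E=19) = 19; EF_H = 19+11 = 30
ES_I = max(EF_C=12, EF_D=11) = 12; EF_I = 12+15 = 27
ES_J = max(EF_C=12, EF_F=19, EF_G=19, EF_H=30, EF_I=27) = 30; EF_J = 30+11 = 41
Expected project duration μ = 41 hours. Critical path: A → E → H → J.

Variance along critical path = 1.778 + 7.111 + 7.111 + 0.444 = 16.444; σ = √16.444 = 4.055 hours.
Z = (45 − 41) / 4.055 = 0.986
P(T ≤ 45) = Φ(0.986) ≈ 0.838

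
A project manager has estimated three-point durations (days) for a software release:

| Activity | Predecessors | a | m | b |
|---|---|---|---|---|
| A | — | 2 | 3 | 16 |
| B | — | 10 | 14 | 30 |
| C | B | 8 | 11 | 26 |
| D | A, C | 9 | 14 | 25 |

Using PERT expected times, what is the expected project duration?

44 days

te_A = (2 + 4·3 + 16)/6 = 30/6 = 5
te_B = (10 + 4·14 + 30)/6 = 96/6 = 16
te_C = (8 + 4·11 + 26)/6 = 78/6 = 13
te_D = (9 + 4·14 + 25)/6 = 90/6 = 15

Forward pass:
ES_A = 0; EF_A = 5
ES_B = 0; EF_B = 16
ES_C = 16; EF_C = 16+13 = 29
ES_D = max(EF_A=5, EF_C=29) = 29; EF_D = 29+15 = 44
Expected project duration μ = 44 days. Critical path: B → C → D.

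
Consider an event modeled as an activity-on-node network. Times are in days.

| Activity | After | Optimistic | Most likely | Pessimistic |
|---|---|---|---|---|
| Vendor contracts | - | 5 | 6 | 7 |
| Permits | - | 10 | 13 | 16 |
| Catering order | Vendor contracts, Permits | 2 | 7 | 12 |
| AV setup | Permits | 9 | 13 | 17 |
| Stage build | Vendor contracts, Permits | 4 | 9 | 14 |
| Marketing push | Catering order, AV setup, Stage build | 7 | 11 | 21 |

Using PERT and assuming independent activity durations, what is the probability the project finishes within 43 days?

te_Vendor contracts = (5 + 4·6 + 7)/6 = 36/6 = 6; σ²_Vendor contracts = ((7−5)/6)² = 0.111
te_Permits = (10 + 4·13 + 16)/6 = 78/6 = 13; σ²_Permits = ((16−10)/6)² = 1.000
te_Catering order = (2 + 4·7 + 12)/6 = 42/6 = 7; σ²_Catering order = ((12−2)/6)² = 2.778
te_AV setup = (9 + 4·13 + 17)/6 = 78/6 = 13; σ²_AV setup = ((17−9)/6)² = 1.778
te_Stage build = (4 + 4·9 + 14)/6 = 54/6 = 9; σ²_Stage build = ((14−4)/6)² = 2.778
te_Marketing push = (7 + 4·11 + 21)/6 = 72/6 = 12; σ²_Marketing push = ((21−7)/6)² = 5.444

Forward pass:
ES_Vendor contracts = 0; EF_Vendor contracts = 6
ES_Permits = 0; EF_Permits = 13
ES_Catering order = max(EF_Vendor contracts=6, EF_Permits=13) = 13; EF_Catering order = 13+7 = 20
ES_AV setup = 13; EF_AV setup = 13+13 = 26
ES_Stage build = max(EF_Vendor contracts=6, EF_Permits=13) = 13; EF_Stage build = 13+9 = 22
ES_Marketing push = max(EF_Catering order=20, EF_AV setup=26, EF_Stage build=22) = 26; EF_Marketing push = 26+12 = 38
Expected project duration μ = 38 days. Critical path: Permits → AV setup → Marketing push.

Variance along critical path = 1.000 + 1.778 + 5.444 = 8.222; σ = √8.222 = 2.867 days.
Z = (43 − 38) / 2.867 = 1.744
P(T ≤ 43) = Φ(1.744) ≈ 0.959

0.959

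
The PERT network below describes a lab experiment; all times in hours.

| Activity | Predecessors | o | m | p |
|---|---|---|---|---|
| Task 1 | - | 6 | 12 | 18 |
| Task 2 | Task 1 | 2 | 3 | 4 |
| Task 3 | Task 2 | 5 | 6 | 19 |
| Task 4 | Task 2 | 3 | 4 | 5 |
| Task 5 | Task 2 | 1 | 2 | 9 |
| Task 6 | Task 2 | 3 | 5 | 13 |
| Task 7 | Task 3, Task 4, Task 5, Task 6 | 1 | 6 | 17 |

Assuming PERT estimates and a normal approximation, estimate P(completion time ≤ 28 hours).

te_Task 1 = (6 + 4·12 + 18)/6 = 72/6 = 12; σ²_Task 1 = ((18−6)/6)² = 4.000
te_Task 2 = (2 + 4·3 + 4)/6 = 18/6 = 3; σ²_Task 2 = ((4−2)/6)² = 0.111
te_Task 3 = (5 + 4·6 + 19)/6 = 48/6 = 8; σ²_Task 3 = ((19−5)/6)² = 5.444
te_Task 4 = (3 + 4·4 + 5)/6 = 24/6 = 4; σ²_Task 4 = ((5−3)/6)² = 0.111
te_Task 5 = (1 + 4·2 + 9)/6 = 18/6 = 3; σ²_Task 5 = ((9−1)/6)² = 1.778
te_Task 6 = (3 + 4·5 + 13)/6 = 36/6 = 6; σ²_Task 6 = ((13−3)/6)² = 2.778
te_Task 7 = (1 + 4·6 + 17)/6 = 42/6 = 7; σ²_Task 7 = ((17−1)/6)² = 7.111

Forward pass:
ES_Task 1 = 0; EF_Task 1 = 12
ES_Task 2 = 12; EF_Task 2 = 12+3 = 15
ES_Task 3 = 15; EF_Task 3 = 15+8 = 23
ES_Task 4 = 15; EF_Task 4 = 15+4 = 19
ES_Task 5 = 15; EF_Task 5 = 15+3 = 18
ES_Task 6 = 15; EF_Task 6 = 15+6 = 21
ES_Task 7 = max(EF_Task 3=23, EF_Task 4=19, EF_Task 5=18, EF_Task 6=21) = 23; EF_Task 7 = 23+7 = 30
Expected project duration μ = 30 hours. Critical path: Task 1 → Task 2 → Task 3 → Task 7.

Variance along critical path = 4.000 + 0.111 + 5.444 + 7.111 = 16.667; σ = √16.667 = 4.082 hours.
Z = (28 − 30) / 4.082 = -0.490
P(T ≤ 28) = Φ(-0.490) ≈ 0.312

0.312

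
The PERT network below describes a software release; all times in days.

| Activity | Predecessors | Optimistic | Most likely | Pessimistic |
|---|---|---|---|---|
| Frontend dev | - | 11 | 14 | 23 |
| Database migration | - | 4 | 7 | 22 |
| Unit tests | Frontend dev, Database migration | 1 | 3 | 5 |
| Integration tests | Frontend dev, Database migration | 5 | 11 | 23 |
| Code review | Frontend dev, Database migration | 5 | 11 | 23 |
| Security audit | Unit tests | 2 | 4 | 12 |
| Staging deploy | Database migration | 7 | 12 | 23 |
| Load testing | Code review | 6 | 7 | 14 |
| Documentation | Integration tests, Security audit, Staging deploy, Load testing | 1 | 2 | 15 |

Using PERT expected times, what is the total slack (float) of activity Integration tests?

te_Frontend dev = (11 + 4·14 + 23)/6 = 90/6 = 15
te_Database migration = (4 + 4·7 + 22)/6 = 54/6 = 9
te_Unit tests = (1 + 4·3 + 5)/6 = 18/6 = 3
te_Integration tests = (5 + 4·11 + 23)/6 = 72/6 = 12
te_Code review = (5 + 4·11 + 23)/6 = 72/6 = 12
te_Security audit = (2 + 4·4 + 12)/6 = 30/6 = 5
te_Staging deploy = (7 + 4·12 + 23)/6 = 78/6 = 13
te_Load testing = (6 + 4·7 + 14)/6 = 48/6 = 8
te_Documentation = (1 + 4·2 + 15)/6 = 24/6 = 4

Forward pass:
ES_Frontend dev = 0; EF_Frontend dev = 15
ES_Database migration = 0; EF_Database migration = 9
ES_Unit tests = max(EF_Frontend dev=15, EF_Database migration=9) = 15; EF_Unit tests = 15+3 = 18
ES_Integration tests = max(EF_Frontend dev=15, EF_Database migration=9) = 15; EF_Integration tests = 15+12 = 27
ES_Code review = max(EF_Frontend dev=15, EF_Database migration=9) = 15; EF_Code review = 15+12 = 27
ES_Security audit = 18; EF_Security audit = 18+5 = 23
ES_Staging deploy = 9; EF_Staging deploy = 9+13 = 22
ES_Load testing = 27; EF_Load testing = 27+8 = 35
ES_Documentation = max(EF_Integration tests=27, EF_Security audit=23, EF_Staging deploy=22, EF_Load testing=35) = 35; EF_Documentation = 35+4 = 39
Expected project duration μ = 39 days. Critical path: Frontend dev → Code review → Load testing → Documentation.

Backward pass:
LF_Documentation = 39; LS_Documentation = 39−4 = 35
LF_Load testing = LS_Documentation = 35; LS_Load testing = 35−8 = 27
LF_Staging deploy = LS_Documentation = 35; LS_Staging deploy = 35−13 = 22
LF_Security audit = LS_Documentation = 35; LS_Security audit = 35−5 = 30
LF_Code review = LS_Load testing = 27; LS_Code review = 27−12 = 15
LF_Integration tests = LS_Documentation = 35; LS_Integration tests = 35−12 = 23
LF_Unit tests = LS_Security audit = 30; LS_Unit tests = 30−3 = 27
LF_Database migration = min(LS_Unit tests=27, LS_Integration tests=23, LS_Code review=15, LS_Staging deploy=22) = 15; LS_Database migration = 15−9 = 6
LF_Frontend dev = min(LS_Unit tests=27, LS_Integration tests=23, LS_Code review=15) = 15; LS_Frontend dev = 15−15 = 0
Slack_Integration tests = LS_Integration tests − ES_Integration tests = 23 − 15 = 8

8 days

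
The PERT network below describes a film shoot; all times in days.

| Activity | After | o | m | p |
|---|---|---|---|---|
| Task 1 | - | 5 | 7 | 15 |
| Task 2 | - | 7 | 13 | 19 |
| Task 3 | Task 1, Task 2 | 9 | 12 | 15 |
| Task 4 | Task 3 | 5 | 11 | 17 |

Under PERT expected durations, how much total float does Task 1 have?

te_Task 1 = (5 + 4·7 + 15)/6 = 48/6 = 8
te_Task 2 = (7 + 4·13 + 19)/6 = 78/6 = 13
te_Task 3 = (9 + 4·12 + 15)/6 = 72/6 = 12
te_Task 4 = (5 + 4·11 + 17)/6 = 66/6 = 11

Forward pass:
ES_Task 1 = 0; EF_Task 1 = 8
ES_Task 2 = 0; EF_Task 2 = 13
ES_Task 3 = max(EF_Task 1=8, EF_Task 2=13) = 13; EF_Task 3 = 13+12 = 25
ES_Task 4 = 25; EF_Task 4 = 25+11 = 36
Expected project duration μ = 36 days. Critical path: Task 2 → Task 3 → Task 4.

Backward pass:
LF_Task 4 = 36; LS_Task 4 = 36−11 = 25
LF_Task 3 = LS_Task 4 = 25; LS_Task 3 = 25−12 = 13
LF_Task 2 = LS_Task 3 = 13; LS_Task 2 = 13−13 = 0
LF_Task 1 = LS_Task 3 = 13; LS_Task 1 = 13−8 = 5
Slack_Task 1 = LS_Task 1 − ES_Task 1 = 5 − 0 = 5

5 days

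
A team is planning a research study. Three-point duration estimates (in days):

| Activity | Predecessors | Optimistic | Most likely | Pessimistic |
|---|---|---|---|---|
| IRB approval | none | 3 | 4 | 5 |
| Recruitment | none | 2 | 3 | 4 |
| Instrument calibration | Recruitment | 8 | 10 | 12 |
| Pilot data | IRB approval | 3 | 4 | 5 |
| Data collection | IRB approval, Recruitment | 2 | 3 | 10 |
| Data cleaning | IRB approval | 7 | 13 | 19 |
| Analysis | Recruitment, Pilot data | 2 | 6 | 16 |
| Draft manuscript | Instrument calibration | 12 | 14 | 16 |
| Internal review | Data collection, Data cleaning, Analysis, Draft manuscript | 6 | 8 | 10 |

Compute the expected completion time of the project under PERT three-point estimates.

35 days

te_IRB approval = (3 + 4·4 + 5)/6 = 24/6 = 4
te_Recruitment = (2 + 4·3 + 4)/6 = 18/6 = 3
te_Instrument calibration = (8 + 4·10 + 12)/6 = 60/6 = 10
te_Pilot data = (3 + 4·4 + 5)/6 = 24/6 = 4
te_Data collection = (2 + 4·3 + 10)/6 = 24/6 = 4
te_Data cleaning = (7 + 4·13 + 19)/6 = 78/6 = 13
te_Analysis = (2 + 4·6 + 16)/6 = 42/6 = 7
te_Draft manuscript = (12 + 4·14 + 16)/6 = 84/6 = 14
te_Internal review = (6 + 4·8 + 10)/6 = 48/6 = 8

Forward pass:
ES_IRB approval = 0; EF_IRB approval = 4
ES_Recruitment = 0; EF_Recruitment = 3
ES_Instrument calibration = 3; EF_Instrument calibration = 3+10 = 13
ES_Pilot data = 4; EF_Pilot data = 4+4 = 8
ES_Data collection = max(EF_IRB approval=4, EF_Recruitment=3) = 4; EF_Data collection = 4+4 = 8
ES_Data cleaning = 4; EF_Data cleaning = 4+13 = 17
ES_Analysis = max(EF_Recruitment=3, EF_Pilot data=8) = 8; EF_Analysis = 8+7 = 15
ES_Draft manuscript = 13; EF_Draft manuscript = 13+14 = 27
ES_Internal review = max(EF_Data collection=8, EF_Data cleaning=17, EF_Analysis=15, EF_Draft manuscript=27) = 27; EF_Internal review = 27+8 = 35
Expected project duration μ = 35 days. Critical path: Recruitment → Instrument calibration → Draft manuscript → Internal review.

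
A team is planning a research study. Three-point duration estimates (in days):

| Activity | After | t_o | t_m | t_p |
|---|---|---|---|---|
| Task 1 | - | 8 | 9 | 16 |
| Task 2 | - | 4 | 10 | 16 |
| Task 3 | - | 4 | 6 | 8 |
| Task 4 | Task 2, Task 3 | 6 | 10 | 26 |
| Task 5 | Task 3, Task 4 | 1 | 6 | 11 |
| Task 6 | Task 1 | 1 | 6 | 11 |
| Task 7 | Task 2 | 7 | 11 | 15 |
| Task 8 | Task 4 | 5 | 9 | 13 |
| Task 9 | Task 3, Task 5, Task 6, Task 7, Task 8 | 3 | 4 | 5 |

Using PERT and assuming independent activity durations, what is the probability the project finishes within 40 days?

0.887

te_Task 1 = (8 + 4·9 + 16)/6 = 60/6 = 10; σ²_Task 1 = ((16−8)/6)² = 1.778
te_Task 2 = (4 + 4·10 + 16)/6 = 60/6 = 10; σ²_Task 2 = ((16−4)/6)² = 4.000
te_Task 3 = (4 + 4·6 + 8)/6 = 36/6 = 6; σ²_Task 3 = ((8−4)/6)² = 0.444
te_Task 4 = (6 + 4·10 + 26)/6 = 72/6 = 12; σ²_Task 4 = ((26−6)/6)² = 11.111
te_Task 5 = (1 + 4·6 + 11)/6 = 36/6 = 6; σ²_Task 5 = ((11−1)/6)² = 2.778
te_Task 6 = (1 + 4·6 + 11)/6 = 36/6 = 6; σ²_Task 6 = ((11−1)/6)² = 2.778
te_Task 7 = (7 + 4·11 + 15)/6 = 66/6 = 11; σ²_Task 7 = ((15−7)/6)² = 1.778
te_Task 8 = (5 + 4·9 + 13)/6 = 54/6 = 9; σ²_Task 8 = ((13−5)/6)² = 1.778
te_Task 9 = (3 + 4·4 + 5)/6 = 24/6 = 4; σ²_Task 9 = ((5−3)/6)² = 0.111

Forward pass:
ES_Task 1 = 0; EF_Task 1 = 10
ES_Task 2 = 0; EF_Task 2 = 10
ES_Task 3 = 0; EF_Task 3 = 6
ES_Task 4 = max(EF_Task 2=10, EF_Task 3=6) = 10; EF_Task 4 = 10+12 = 22
ES_Task 5 = max(EF_Task 3=6, EF_Task 4=22) = 22; EF_Task 5 = 22+6 = 28
ES_Task 6 = 10; EF_Task 6 = 10+6 = 16
ES_Task 7 = 10; EF_Task 7 = 10+11 = 21
ES_Task 8 = 22; EF_Task 8 = 22+9 = 31
ES_Task 9 = max(EF_Task 3=6, EF_Task 5=28, EF_Task 6=16, EF_Task 7=21, EF_Task 8=31) = 31; EF_Task 9 = 31+4 = 35
Expected project duration μ = 35 days. Critical path: Task 2 → Task 4 → Task 8 → Task 9.

Variance along critical path = 4.000 + 11.111 + 1.778 + 0.111 = 17.000; σ = √17.000 = 4.123 days.
Z = (40 − 35) / 4.123 = 1.213
P(T ≤ 40) = Φ(1.213) ≈ 0.887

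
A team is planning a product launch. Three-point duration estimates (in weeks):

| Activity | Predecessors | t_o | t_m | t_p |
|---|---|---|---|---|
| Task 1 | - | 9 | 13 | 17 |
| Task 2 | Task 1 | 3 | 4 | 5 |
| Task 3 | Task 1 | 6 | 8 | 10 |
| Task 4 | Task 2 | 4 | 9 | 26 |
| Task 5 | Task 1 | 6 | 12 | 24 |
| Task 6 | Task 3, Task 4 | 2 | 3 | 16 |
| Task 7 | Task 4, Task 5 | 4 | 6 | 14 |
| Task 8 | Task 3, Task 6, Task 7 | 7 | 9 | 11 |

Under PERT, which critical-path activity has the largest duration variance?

Task 4

te_Task 1 = (9 + 4·13 + 17)/6 = 78/6 = 13; σ²_Task 1 = ((17−9)/6)² = 1.778
te_Task 2 = (3 + 4·4 + 5)/6 = 24/6 = 4; σ²_Task 2 = ((5−3)/6)² = 0.111
te_Task 3 = (6 + 4·8 + 10)/6 = 48/6 = 8; σ²_Task 3 = ((10−6)/6)² = 0.444
te_Task 4 = (4 + 4·9 + 26)/6 = 66/6 = 11; σ²_Task 4 = ((26−4)/6)² = 13.444
te_Task 5 = (6 + 4·12 + 24)/6 = 78/6 = 13; σ²_Task 5 = ((24−6)/6)² = 9.000
te_Task 6 = (2 + 4·3 + 16)/6 = 30/6 = 5; σ²_Task 6 = ((16−2)/6)² = 5.444
te_Task 7 = (4 + 4·6 + 14)/6 = 42/6 = 7; σ²_Task 7 = ((14−4)/6)² = 2.778
te_Task 8 = (7 + 4·9 + 11)/6 = 54/6 = 9; σ²_Task 8 = ((11−7)/6)² = 0.444

Forward pass:
ES_Task 1 = 0; EF_Task 1 = 13
ES_Task 2 = 13; EF_Task 2 = 13+4 = 17
ES_Task 3 = 13; EF_Task 3 = 13+8 = 21
ES_Task 4 = 17; EF_Task 4 = 17+11 = 28
ES_Task 5 = 13; EF_Task 5 = 13+13 = 26
ES_Task 6 = max(EF_Task 3=21, EF_Task 4=28) = 28; EF_Task 6 = 28+5 = 33
ES_Task 7 = max(EF_Task 4=28, EF_Task 5=26) = 28; EF_Task 7 = 28+7 = 35
ES_Task 8 = max(EF_Task 3=21, EF_Task 6=33, EF_Task 7=35) = 35; EF_Task 8 = 35+9 = 44
Expected project duration μ = 44 weeks. Critical path: Task 1 → Task 2 → Task 4 → Task 7 → Task 8.

Variances on critical path: σ²_Task 1=1.778, σ²_Task 2=0.111, σ²_Task 4=13.444, σ²_Task 7=2.778, σ²_Task 8=0.444.
Largest is σ²_Task 4 = 13.444.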